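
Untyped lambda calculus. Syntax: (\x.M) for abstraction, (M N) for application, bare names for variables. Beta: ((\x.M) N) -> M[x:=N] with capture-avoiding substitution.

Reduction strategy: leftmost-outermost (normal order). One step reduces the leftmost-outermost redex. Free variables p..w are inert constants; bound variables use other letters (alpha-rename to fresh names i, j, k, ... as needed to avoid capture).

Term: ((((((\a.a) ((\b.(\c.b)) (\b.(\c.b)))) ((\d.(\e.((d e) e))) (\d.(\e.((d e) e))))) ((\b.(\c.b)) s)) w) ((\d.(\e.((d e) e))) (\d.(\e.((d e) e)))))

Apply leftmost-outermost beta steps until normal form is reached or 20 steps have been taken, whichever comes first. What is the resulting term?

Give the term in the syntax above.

Answer: s

Derivation:
Step 0: ((((((\a.a) ((\b.(\c.b)) (\b.(\c.b)))) ((\d.(\e.((d e) e))) (\d.(\e.((d e) e))))) ((\b.(\c.b)) s)) w) ((\d.(\e.((d e) e))) (\d.(\e.((d e) e)))))
Step 1: ((((((\b.(\c.b)) (\b.(\c.b))) ((\d.(\e.((d e) e))) (\d.(\e.((d e) e))))) ((\b.(\c.b)) s)) w) ((\d.(\e.((d e) e))) (\d.(\e.((d e) e)))))
Step 2: (((((\c.(\b.(\c.b))) ((\d.(\e.((d e) e))) (\d.(\e.((d e) e))))) ((\b.(\c.b)) s)) w) ((\d.(\e.((d e) e))) (\d.(\e.((d e) e)))))
Step 3: ((((\b.(\c.b)) ((\b.(\c.b)) s)) w) ((\d.(\e.((d e) e))) (\d.(\e.((d e) e)))))
Step 4: (((\c.((\b.(\c.b)) s)) w) ((\d.(\e.((d e) e))) (\d.(\e.((d e) e)))))
Step 5: (((\b.(\c.b)) s) ((\d.(\e.((d e) e))) (\d.(\e.((d e) e)))))
Step 6: ((\c.s) ((\d.(\e.((d e) e))) (\d.(\e.((d e) e)))))
Step 7: s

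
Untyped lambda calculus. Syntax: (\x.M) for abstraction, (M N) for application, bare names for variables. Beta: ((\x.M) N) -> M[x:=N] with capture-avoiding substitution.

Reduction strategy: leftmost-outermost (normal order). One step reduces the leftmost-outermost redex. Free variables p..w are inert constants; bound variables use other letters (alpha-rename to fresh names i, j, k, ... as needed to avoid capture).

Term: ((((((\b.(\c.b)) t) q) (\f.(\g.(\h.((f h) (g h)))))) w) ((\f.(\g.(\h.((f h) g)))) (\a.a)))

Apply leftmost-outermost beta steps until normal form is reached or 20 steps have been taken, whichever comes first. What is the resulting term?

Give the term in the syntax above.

Answer: (((t (\f.(\g.(\h.((f h) (g h)))))) w) (\g.(\h.(h g))))

Derivation:
Step 0: ((((((\b.(\c.b)) t) q) (\f.(\g.(\h.((f h) (g h)))))) w) ((\f.(\g.(\h.((f h) g)))) (\a.a)))
Step 1: (((((\c.t) q) (\f.(\g.(\h.((f h) (g h)))))) w) ((\f.(\g.(\h.((f h) g)))) (\a.a)))
Step 2: (((t (\f.(\g.(\h.((f h) (g h)))))) w) ((\f.(\g.(\h.((f h) g)))) (\a.a)))
Step 3: (((t (\f.(\g.(\h.((f h) (g h)))))) w) (\g.(\h.(((\a.a) h) g))))
Step 4: (((t (\f.(\g.(\h.((f h) (g h)))))) w) (\g.(\h.(h g))))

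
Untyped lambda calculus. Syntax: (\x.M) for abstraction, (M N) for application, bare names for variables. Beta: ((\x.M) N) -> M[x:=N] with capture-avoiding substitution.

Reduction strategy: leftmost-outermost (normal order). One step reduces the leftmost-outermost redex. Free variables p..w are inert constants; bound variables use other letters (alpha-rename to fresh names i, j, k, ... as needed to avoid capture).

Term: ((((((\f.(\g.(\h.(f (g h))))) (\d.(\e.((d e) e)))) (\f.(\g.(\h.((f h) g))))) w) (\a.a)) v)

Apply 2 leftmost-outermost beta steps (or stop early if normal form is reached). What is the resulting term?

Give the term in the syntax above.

Answer: ((((\h.((\d.(\e.((d e) e))) ((\f.(\g.(\h.((f h) g)))) h))) w) (\a.a)) v)

Derivation:
Step 0: ((((((\f.(\g.(\h.(f (g h))))) (\d.(\e.((d e) e)))) (\f.(\g.(\h.((f h) g))))) w) (\a.a)) v)
Step 1: (((((\g.(\h.((\d.(\e.((d e) e))) (g h)))) (\f.(\g.(\h.((f h) g))))) w) (\a.a)) v)
Step 2: ((((\h.((\d.(\e.((d e) e))) ((\f.(\g.(\h.((f h) g)))) h))) w) (\a.a)) v)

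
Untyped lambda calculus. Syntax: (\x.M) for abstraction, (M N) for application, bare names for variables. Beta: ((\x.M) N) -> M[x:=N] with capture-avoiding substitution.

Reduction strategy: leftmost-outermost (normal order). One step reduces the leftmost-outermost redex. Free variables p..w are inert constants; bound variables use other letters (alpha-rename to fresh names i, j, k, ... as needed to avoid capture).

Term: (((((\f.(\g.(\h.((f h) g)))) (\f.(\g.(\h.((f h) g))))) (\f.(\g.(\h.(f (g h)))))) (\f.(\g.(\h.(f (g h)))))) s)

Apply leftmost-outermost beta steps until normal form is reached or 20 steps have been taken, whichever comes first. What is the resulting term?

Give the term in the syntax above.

Step 0: (((((\f.(\g.(\h.((f h) g)))) (\f.(\g.(\h.((f h) g))))) (\f.(\g.(\h.(f (g h)))))) (\f.(\g.(\h.(f (g h)))))) s)
Step 1: ((((\g.(\h.(((\f.(\g.(\h.((f h) g)))) h) g))) (\f.(\g.(\h.(f (g h)))))) (\f.(\g.(\h.(f (g h)))))) s)
Step 2: (((\h.(((\f.(\g.(\h.((f h) g)))) h) (\f.(\g.(\h.(f (g h))))))) (\f.(\g.(\h.(f (g h)))))) s)
Step 3: ((((\f.(\g.(\h.((f h) g)))) (\f.(\g.(\h.(f (g h)))))) (\f.(\g.(\h.(f (g h)))))) s)
Step 4: (((\g.(\h.(((\f.(\g.(\h.(f (g h))))) h) g))) (\f.(\g.(\h.(f (g h)))))) s)
Step 5: ((\h.(((\f.(\g.(\h.(f (g h))))) h) (\f.(\g.(\h.(f (g h))))))) s)
Step 6: (((\f.(\g.(\h.(f (g h))))) s) (\f.(\g.(\h.(f (g h))))))
Step 7: ((\g.(\h.(s (g h)))) (\f.(\g.(\h.(f (g h))))))
Step 8: (\h.(s ((\f.(\g.(\h.(f (g h))))) h)))
Step 9: (\h.(s (\g.(\i.(h (g i))))))

Answer: (\h.(s (\g.(\i.(h (g i))))))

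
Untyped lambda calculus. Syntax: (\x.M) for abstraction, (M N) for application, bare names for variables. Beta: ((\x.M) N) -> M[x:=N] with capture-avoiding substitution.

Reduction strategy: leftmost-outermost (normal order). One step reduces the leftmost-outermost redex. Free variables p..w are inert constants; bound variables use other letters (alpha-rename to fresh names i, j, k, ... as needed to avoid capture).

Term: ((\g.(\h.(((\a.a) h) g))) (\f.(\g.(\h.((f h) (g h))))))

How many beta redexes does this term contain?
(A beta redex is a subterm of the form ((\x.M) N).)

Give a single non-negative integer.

Answer: 2

Derivation:
Term: ((\g.(\h.(((\a.a) h) g))) (\f.(\g.(\h.((f h) (g h))))))
  Redex: ((\g.(\h.(((\a.a) h) g))) (\f.(\g.(\h.((f h) (g h))))))
  Redex: ((\a.a) h)
Total redexes: 2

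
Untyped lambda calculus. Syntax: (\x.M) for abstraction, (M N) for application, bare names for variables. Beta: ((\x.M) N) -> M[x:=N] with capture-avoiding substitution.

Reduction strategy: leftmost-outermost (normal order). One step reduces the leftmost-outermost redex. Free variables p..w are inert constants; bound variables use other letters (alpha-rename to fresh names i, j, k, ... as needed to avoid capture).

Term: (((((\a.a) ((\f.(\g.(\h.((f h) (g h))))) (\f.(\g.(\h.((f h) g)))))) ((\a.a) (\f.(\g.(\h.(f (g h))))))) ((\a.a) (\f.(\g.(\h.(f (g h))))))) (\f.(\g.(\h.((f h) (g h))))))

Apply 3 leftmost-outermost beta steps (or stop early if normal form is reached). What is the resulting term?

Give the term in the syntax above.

Answer: (((\h.(((\f.(\g.(\h.((f h) g)))) h) (((\a.a) (\f.(\g.(\h.(f (g h)))))) h))) ((\a.a) (\f.(\g.(\h.(f (g h))))))) (\f.(\g.(\h.((f h) (g h))))))

Derivation:
Step 0: (((((\a.a) ((\f.(\g.(\h.((f h) (g h))))) (\f.(\g.(\h.((f h) g)))))) ((\a.a) (\f.(\g.(\h.(f (g h))))))) ((\a.a) (\f.(\g.(\h.(f (g h))))))) (\f.(\g.(\h.((f h) (g h))))))
Step 1: (((((\f.(\g.(\h.((f h) (g h))))) (\f.(\g.(\h.((f h) g))))) ((\a.a) (\f.(\g.(\h.(f (g h))))))) ((\a.a) (\f.(\g.(\h.(f (g h))))))) (\f.(\g.(\h.((f h) (g h))))))
Step 2: ((((\g.(\h.(((\f.(\g.(\h.((f h) g)))) h) (g h)))) ((\a.a) (\f.(\g.(\h.(f (g h))))))) ((\a.a) (\f.(\g.(\h.(f (g h))))))) (\f.(\g.(\h.((f h) (g h))))))
Step 3: (((\h.(((\f.(\g.(\h.((f h) g)))) h) (((\a.a) (\f.(\g.(\h.(f (g h)))))) h))) ((\a.a) (\f.(\g.(\h.(f (g h))))))) (\f.(\g.(\h.((f h) (g h))))))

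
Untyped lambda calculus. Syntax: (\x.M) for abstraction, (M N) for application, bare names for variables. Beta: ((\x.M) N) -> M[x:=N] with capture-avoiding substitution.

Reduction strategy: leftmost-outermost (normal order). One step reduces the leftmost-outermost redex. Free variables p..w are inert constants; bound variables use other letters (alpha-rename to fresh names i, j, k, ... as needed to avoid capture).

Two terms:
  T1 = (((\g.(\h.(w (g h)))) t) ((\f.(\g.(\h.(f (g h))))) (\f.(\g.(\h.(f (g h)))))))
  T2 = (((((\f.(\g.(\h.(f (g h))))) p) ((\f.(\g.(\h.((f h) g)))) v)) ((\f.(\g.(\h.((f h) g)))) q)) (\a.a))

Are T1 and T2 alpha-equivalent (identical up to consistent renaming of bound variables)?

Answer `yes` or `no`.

Answer: no

Derivation:
Term 1: (((\g.(\h.(w (g h)))) t) ((\f.(\g.(\h.(f (g h))))) (\f.(\g.(\h.(f (g h)))))))
Term 2: (((((\f.(\g.(\h.(f (g h))))) p) ((\f.(\g.(\h.((f h) g)))) v)) ((\f.(\g.(\h.((f h) g)))) q)) (\a.a))
Alpha-equivalence: compare structure up to binder renaming.
Result: False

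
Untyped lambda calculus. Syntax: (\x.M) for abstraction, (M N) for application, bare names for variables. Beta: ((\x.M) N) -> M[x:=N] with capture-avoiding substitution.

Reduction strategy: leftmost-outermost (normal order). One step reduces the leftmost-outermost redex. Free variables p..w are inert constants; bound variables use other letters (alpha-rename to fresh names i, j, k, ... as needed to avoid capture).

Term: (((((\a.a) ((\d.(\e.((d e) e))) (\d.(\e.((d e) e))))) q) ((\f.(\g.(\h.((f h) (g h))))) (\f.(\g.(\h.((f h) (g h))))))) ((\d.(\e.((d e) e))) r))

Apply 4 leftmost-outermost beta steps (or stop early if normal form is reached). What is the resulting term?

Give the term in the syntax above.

Answer: ((((\e.((q e) e)) q) ((\f.(\g.(\h.((f h) (g h))))) (\f.(\g.(\h.((f h) (g h))))))) ((\d.(\e.((d e) e))) r))

Derivation:
Step 0: (((((\a.a) ((\d.(\e.((d e) e))) (\d.(\e.((d e) e))))) q) ((\f.(\g.(\h.((f h) (g h))))) (\f.(\g.(\h.((f h) (g h))))))) ((\d.(\e.((d e) e))) r))
Step 1: (((((\d.(\e.((d e) e))) (\d.(\e.((d e) e)))) q) ((\f.(\g.(\h.((f h) (g h))))) (\f.(\g.(\h.((f h) (g h))))))) ((\d.(\e.((d e) e))) r))
Step 2: ((((\e.(((\d.(\e.((d e) e))) e) e)) q) ((\f.(\g.(\h.((f h) (g h))))) (\f.(\g.(\h.((f h) (g h))))))) ((\d.(\e.((d e) e))) r))
Step 3: (((((\d.(\e.((d e) e))) q) q) ((\f.(\g.(\h.((f h) (g h))))) (\f.(\g.(\h.((f h) (g h))))))) ((\d.(\e.((d e) e))) r))
Step 4: ((((\e.((q e) e)) q) ((\f.(\g.(\h.((f h) (g h))))) (\f.(\g.(\h.((f h) (g h))))))) ((\d.(\e.((d e) e))) r))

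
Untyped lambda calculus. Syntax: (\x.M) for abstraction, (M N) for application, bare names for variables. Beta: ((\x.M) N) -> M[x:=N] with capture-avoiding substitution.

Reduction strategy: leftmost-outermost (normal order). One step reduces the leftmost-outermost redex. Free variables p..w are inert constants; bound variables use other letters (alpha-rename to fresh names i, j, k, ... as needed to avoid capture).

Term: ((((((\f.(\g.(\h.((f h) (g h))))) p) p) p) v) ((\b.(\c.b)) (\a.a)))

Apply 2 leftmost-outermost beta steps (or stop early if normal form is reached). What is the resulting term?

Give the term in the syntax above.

Answer: ((((\h.((p h) (p h))) p) v) ((\b.(\c.b)) (\a.a)))

Derivation:
Step 0: ((((((\f.(\g.(\h.((f h) (g h))))) p) p) p) v) ((\b.(\c.b)) (\a.a)))
Step 1: (((((\g.(\h.((p h) (g h)))) p) p) v) ((\b.(\c.b)) (\a.a)))
Step 2: ((((\h.((p h) (p h))) p) v) ((\b.(\c.b)) (\a.a)))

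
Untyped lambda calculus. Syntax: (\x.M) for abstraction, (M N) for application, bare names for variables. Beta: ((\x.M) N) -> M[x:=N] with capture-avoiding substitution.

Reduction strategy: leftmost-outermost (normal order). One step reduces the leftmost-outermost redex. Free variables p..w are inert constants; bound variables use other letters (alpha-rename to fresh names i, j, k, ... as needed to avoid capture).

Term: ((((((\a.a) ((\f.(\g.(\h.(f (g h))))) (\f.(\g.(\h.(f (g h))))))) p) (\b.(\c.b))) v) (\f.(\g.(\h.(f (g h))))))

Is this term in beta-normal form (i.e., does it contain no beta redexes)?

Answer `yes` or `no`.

Answer: no

Derivation:
Term: ((((((\a.a) ((\f.(\g.(\h.(f (g h))))) (\f.(\g.(\h.(f (g h))))))) p) (\b.(\c.b))) v) (\f.(\g.(\h.(f (g h))))))
Found 2 beta redex(es).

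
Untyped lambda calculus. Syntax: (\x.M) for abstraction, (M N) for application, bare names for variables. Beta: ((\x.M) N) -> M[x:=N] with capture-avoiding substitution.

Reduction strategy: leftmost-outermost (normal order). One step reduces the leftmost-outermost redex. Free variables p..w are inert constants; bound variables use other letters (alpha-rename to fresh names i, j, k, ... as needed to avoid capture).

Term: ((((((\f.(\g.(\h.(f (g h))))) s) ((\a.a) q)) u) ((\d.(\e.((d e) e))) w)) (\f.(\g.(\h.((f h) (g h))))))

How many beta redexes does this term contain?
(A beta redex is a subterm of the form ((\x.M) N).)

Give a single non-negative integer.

Term: ((((((\f.(\g.(\h.(f (g h))))) s) ((\a.a) q)) u) ((\d.(\e.((d e) e))) w)) (\f.(\g.(\h.((f h) (g h))))))
  Redex: ((\f.(\g.(\h.(f (g h))))) s)
  Redex: ((\a.a) q)
  Redex: ((\d.(\e.((d e) e))) w)
Total redexes: 3

Answer: 3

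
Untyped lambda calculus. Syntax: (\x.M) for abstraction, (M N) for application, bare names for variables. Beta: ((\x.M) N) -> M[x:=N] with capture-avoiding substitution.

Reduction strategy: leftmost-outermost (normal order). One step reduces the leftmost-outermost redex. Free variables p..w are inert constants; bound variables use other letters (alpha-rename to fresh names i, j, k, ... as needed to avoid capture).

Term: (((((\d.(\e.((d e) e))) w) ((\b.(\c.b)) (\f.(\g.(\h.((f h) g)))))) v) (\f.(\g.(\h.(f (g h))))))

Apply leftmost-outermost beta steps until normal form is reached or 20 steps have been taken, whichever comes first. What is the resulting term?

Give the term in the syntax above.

Answer: ((((w (\c.(\f.(\g.(\h.((f h) g)))))) (\c.(\f.(\g.(\h.((f h) g)))))) v) (\f.(\g.(\h.(f (g h))))))

Derivation:
Step 0: (((((\d.(\e.((d e) e))) w) ((\b.(\c.b)) (\f.(\g.(\h.((f h) g)))))) v) (\f.(\g.(\h.(f (g h))))))
Step 1: ((((\e.((w e) e)) ((\b.(\c.b)) (\f.(\g.(\h.((f h) g)))))) v) (\f.(\g.(\h.(f (g h))))))
Step 2: ((((w ((\b.(\c.b)) (\f.(\g.(\h.((f h) g)))))) ((\b.(\c.b)) (\f.(\g.(\h.((f h) g)))))) v) (\f.(\g.(\h.(f (g h))))))
Step 3: ((((w (\c.(\f.(\g.(\h.((f h) g)))))) ((\b.(\c.b)) (\f.(\g.(\h.((f h) g)))))) v) (\f.(\g.(\h.(f (g h))))))
Step 4: ((((w (\c.(\f.(\g.(\h.((f h) g)))))) (\c.(\f.(\g.(\h.((f h) g)))))) v) (\f.(\g.(\h.(f (g h))))))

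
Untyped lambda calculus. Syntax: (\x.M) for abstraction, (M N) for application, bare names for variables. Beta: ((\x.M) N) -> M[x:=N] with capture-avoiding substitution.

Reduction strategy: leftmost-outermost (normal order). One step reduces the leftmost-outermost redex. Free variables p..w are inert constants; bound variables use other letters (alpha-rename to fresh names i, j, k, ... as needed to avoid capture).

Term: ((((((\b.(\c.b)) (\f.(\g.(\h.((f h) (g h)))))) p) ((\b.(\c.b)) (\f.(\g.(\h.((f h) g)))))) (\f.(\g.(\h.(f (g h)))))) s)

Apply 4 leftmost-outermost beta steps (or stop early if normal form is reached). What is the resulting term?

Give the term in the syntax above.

Answer: ((\h.((((\b.(\c.b)) (\f.(\g.(\h.((f h) g))))) h) ((\f.(\g.(\h.(f (g h))))) h))) s)

Derivation:
Step 0: ((((((\b.(\c.b)) (\f.(\g.(\h.((f h) (g h)))))) p) ((\b.(\c.b)) (\f.(\g.(\h.((f h) g)))))) (\f.(\g.(\h.(f (g h)))))) s)
Step 1: (((((\c.(\f.(\g.(\h.((f h) (g h)))))) p) ((\b.(\c.b)) (\f.(\g.(\h.((f h) g)))))) (\f.(\g.(\h.(f (g h)))))) s)
Step 2: ((((\f.(\g.(\h.((f h) (g h))))) ((\b.(\c.b)) (\f.(\g.(\h.((f h) g)))))) (\f.(\g.(\h.(f (g h)))))) s)
Step 3: (((\g.(\h.((((\b.(\c.b)) (\f.(\g.(\h.((f h) g))))) h) (g h)))) (\f.(\g.(\h.(f (g h)))))) s)
Step 4: ((\h.((((\b.(\c.b)) (\f.(\g.(\h.((f h) g))))) h) ((\f.(\g.(\h.(f (g h))))) h))) s)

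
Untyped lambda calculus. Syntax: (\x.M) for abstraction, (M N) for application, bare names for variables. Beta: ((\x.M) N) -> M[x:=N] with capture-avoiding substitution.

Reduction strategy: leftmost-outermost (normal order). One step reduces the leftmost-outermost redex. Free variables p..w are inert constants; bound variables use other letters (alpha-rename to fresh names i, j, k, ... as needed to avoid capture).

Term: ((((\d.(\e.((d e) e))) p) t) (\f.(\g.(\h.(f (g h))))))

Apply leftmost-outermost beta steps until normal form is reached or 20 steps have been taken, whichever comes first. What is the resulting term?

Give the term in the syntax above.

Step 0: ((((\d.(\e.((d e) e))) p) t) (\f.(\g.(\h.(f (g h))))))
Step 1: (((\e.((p e) e)) t) (\f.(\g.(\h.(f (g h))))))
Step 2: (((p t) t) (\f.(\g.(\h.(f (g h))))))

Answer: (((p t) t) (\f.(\g.(\h.(f (g h))))))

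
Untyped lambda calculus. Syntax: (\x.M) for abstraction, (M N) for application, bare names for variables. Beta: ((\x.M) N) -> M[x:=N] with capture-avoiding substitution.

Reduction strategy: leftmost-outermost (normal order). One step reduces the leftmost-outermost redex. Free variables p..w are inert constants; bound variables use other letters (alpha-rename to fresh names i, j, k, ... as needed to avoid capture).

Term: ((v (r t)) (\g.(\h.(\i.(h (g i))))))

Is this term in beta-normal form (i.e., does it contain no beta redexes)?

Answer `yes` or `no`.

Answer: yes

Derivation:
Term: ((v (r t)) (\g.(\h.(\i.(h (g i))))))
No beta redexes found.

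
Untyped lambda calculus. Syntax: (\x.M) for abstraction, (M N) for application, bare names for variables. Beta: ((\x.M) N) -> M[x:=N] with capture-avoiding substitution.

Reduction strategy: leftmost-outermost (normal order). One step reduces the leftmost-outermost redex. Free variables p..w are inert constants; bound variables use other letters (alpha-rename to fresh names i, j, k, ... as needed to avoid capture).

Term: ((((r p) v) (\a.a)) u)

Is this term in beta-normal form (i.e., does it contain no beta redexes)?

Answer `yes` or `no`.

Answer: yes

Derivation:
Term: ((((r p) v) (\a.a)) u)
No beta redexes found.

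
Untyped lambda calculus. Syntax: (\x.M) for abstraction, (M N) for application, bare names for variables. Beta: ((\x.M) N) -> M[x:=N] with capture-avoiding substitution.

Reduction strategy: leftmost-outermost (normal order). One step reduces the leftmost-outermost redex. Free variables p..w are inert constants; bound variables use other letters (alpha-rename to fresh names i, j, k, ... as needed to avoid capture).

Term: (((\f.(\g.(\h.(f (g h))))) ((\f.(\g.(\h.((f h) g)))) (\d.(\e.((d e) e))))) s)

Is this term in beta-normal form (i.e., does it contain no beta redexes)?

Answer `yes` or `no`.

Answer: no

Derivation:
Term: (((\f.(\g.(\h.(f (g h))))) ((\f.(\g.(\h.((f h) g)))) (\d.(\e.((d e) e))))) s)
Found 2 beta redex(es).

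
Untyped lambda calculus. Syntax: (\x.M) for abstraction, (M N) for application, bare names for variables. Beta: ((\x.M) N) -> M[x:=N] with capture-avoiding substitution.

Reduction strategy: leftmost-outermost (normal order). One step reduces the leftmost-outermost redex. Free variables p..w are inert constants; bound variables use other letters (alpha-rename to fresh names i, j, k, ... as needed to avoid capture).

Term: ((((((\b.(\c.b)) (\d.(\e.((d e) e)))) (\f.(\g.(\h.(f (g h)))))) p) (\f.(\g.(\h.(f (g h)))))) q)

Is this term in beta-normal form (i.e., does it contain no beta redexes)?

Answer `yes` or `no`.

Answer: no

Derivation:
Term: ((((((\b.(\c.b)) (\d.(\e.((d e) e)))) (\f.(\g.(\h.(f (g h)))))) p) (\f.(\g.(\h.(f (g h)))))) q)
Found 1 beta redex(es).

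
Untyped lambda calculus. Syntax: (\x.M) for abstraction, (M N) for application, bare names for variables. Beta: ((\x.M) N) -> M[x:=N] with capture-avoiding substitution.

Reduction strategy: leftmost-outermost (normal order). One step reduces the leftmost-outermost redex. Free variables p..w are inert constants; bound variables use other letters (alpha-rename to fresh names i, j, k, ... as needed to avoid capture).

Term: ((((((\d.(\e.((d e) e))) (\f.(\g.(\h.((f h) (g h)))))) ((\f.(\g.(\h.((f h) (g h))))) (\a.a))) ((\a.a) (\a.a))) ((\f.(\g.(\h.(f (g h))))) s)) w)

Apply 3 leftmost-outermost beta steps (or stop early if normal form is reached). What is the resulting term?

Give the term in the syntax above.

Step 0: ((((((\d.(\e.((d e) e))) (\f.(\g.(\h.((f h) (g h)))))) ((\f.(\g.(\h.((f h) (g h))))) (\a.a))) ((\a.a) (\a.a))) ((\f.(\g.(\h.(f (g h))))) s)) w)
Step 1: (((((\e.(((\f.(\g.(\h.((f h) (g h))))) e) e)) ((\f.(\g.(\h.((f h) (g h))))) (\a.a))) ((\a.a) (\a.a))) ((\f.(\g.(\h.(f (g h))))) s)) w)
Step 2: ((((((\f.(\g.(\h.((f h) (g h))))) ((\f.(\g.(\h.((f h) (g h))))) (\a.a))) ((\f.(\g.(\h.((f h) (g h))))) (\a.a))) ((\a.a) (\a.a))) ((\f.(\g.(\h.(f (g h))))) s)) w)
Step 3: (((((\g.(\h.((((\f.(\g.(\h.((f h) (g h))))) (\a.a)) h) (g h)))) ((\f.(\g.(\h.((f h) (g h))))) (\a.a))) ((\a.a) (\a.a))) ((\f.(\g.(\h.(f (g h))))) s)) w)

Answer: (((((\g.(\h.((((\f.(\g.(\h.((f h) (g h))))) (\a.a)) h) (g h)))) ((\f.(\g.(\h.((f h) (g h))))) (\a.a))) ((\a.a) (\a.a))) ((\f.(\g.(\h.(f (g h))))) s)) w)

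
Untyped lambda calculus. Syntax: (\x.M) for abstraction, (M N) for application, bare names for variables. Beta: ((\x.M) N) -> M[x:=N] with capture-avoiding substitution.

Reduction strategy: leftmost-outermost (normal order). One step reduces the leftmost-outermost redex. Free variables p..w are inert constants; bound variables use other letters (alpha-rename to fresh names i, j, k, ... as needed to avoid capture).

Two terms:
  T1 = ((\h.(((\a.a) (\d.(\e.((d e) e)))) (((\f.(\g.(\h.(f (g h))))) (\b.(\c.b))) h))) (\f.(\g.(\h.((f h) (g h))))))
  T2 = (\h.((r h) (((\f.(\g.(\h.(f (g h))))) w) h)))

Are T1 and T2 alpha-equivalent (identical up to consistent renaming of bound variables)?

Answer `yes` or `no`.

Answer: no

Derivation:
Term 1: ((\h.(((\a.a) (\d.(\e.((d e) e)))) (((\f.(\g.(\h.(f (g h))))) (\b.(\c.b))) h))) (\f.(\g.(\h.((f h) (g h))))))
Term 2: (\h.((r h) (((\f.(\g.(\h.(f (g h))))) w) h)))
Alpha-equivalence: compare structure up to binder renaming.
Result: False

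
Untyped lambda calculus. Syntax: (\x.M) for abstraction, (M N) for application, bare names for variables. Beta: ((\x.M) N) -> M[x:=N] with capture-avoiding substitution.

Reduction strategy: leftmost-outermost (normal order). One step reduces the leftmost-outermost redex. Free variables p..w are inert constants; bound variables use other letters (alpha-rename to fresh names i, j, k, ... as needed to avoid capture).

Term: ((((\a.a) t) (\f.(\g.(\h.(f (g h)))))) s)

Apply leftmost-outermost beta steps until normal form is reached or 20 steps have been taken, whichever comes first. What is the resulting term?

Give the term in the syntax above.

Answer: ((t (\f.(\g.(\h.(f (g h)))))) s)

Derivation:
Step 0: ((((\a.a) t) (\f.(\g.(\h.(f (g h)))))) s)
Step 1: ((t (\f.(\g.(\h.(f (g h)))))) s)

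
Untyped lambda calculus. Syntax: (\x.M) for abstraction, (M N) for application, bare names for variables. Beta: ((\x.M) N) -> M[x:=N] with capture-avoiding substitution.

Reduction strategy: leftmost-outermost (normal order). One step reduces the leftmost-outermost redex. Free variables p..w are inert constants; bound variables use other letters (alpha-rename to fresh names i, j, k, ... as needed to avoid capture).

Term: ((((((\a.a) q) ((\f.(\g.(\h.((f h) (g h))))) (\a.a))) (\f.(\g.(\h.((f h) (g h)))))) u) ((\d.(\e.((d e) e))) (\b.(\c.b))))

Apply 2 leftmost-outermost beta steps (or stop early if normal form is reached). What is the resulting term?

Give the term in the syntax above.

Step 0: ((((((\a.a) q) ((\f.(\g.(\h.((f h) (g h))))) (\a.a))) (\f.(\g.(\h.((f h) (g h)))))) u) ((\d.(\e.((d e) e))) (\b.(\c.b))))
Step 1: ((((q ((\f.(\g.(\h.((f h) (g h))))) (\a.a))) (\f.(\g.(\h.((f h) (g h)))))) u) ((\d.(\e.((d e) e))) (\b.(\c.b))))
Step 2: ((((q (\g.(\h.(((\a.a) h) (g h))))) (\f.(\g.(\h.((f h) (g h)))))) u) ((\d.(\e.((d e) e))) (\b.(\c.b))))

Answer: ((((q (\g.(\h.(((\a.a) h) (g h))))) (\f.(\g.(\h.((f h) (g h)))))) u) ((\d.(\e.((d e) e))) (\b.(\c.b))))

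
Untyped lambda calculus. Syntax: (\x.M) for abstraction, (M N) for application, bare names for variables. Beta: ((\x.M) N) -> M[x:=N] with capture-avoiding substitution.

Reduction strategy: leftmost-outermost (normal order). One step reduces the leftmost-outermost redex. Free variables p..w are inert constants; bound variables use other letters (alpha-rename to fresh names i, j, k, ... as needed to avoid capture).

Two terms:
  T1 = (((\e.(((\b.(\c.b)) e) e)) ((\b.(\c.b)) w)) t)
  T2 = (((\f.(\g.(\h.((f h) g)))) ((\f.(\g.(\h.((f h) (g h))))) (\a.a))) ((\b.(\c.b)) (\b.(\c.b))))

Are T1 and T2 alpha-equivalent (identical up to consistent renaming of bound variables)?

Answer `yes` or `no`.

Term 1: (((\e.(((\b.(\c.b)) e) e)) ((\b.(\c.b)) w)) t)
Term 2: (((\f.(\g.(\h.((f h) g)))) ((\f.(\g.(\h.((f h) (g h))))) (\a.a))) ((\b.(\c.b)) (\b.(\c.b))))
Alpha-equivalence: compare structure up to binder renaming.
Result: False

Answer: no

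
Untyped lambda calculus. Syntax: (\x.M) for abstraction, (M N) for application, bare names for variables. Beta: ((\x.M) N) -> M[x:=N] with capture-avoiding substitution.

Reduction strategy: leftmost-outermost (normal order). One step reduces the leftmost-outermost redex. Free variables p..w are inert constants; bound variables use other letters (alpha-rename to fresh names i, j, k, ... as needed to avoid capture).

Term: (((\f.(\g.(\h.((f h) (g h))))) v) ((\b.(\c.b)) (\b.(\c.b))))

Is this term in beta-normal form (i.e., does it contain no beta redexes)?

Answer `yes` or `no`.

Term: (((\f.(\g.(\h.((f h) (g h))))) v) ((\b.(\c.b)) (\b.(\c.b))))
Found 2 beta redex(es).

Answer: no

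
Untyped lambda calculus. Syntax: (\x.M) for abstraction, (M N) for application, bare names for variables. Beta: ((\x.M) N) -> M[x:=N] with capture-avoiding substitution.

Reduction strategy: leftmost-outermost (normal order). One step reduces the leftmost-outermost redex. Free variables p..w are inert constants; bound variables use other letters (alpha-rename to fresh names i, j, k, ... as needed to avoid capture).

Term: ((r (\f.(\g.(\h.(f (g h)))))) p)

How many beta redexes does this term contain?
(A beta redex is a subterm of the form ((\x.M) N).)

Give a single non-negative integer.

Term: ((r (\f.(\g.(\h.(f (g h)))))) p)
  (no redexes)
Total redexes: 0

Answer: 0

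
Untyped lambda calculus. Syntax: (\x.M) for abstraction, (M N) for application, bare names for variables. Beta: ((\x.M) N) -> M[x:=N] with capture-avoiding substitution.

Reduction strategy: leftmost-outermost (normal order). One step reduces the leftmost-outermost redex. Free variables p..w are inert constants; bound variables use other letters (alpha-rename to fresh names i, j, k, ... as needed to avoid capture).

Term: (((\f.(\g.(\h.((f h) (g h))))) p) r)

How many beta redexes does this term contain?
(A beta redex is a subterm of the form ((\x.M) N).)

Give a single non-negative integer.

Term: (((\f.(\g.(\h.((f h) (g h))))) p) r)
  Redex: ((\f.(\g.(\h.((f h) (g h))))) p)
Total redexes: 1

Answer: 1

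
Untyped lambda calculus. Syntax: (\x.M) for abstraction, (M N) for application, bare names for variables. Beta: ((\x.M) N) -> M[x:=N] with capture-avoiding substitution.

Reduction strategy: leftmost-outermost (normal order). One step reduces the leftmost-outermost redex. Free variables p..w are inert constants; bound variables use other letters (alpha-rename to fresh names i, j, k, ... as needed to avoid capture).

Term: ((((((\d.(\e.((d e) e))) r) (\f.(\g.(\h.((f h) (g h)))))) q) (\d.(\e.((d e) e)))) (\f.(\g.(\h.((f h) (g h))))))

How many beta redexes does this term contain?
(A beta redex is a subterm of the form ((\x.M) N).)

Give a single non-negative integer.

Term: ((((((\d.(\e.((d e) e))) r) (\f.(\g.(\h.((f h) (g h)))))) q) (\d.(\e.((d e) e)))) (\f.(\g.(\h.((f h) (g h))))))
  Redex: ((\d.(\e.((d e) e))) r)
Total redexes: 1

Answer: 1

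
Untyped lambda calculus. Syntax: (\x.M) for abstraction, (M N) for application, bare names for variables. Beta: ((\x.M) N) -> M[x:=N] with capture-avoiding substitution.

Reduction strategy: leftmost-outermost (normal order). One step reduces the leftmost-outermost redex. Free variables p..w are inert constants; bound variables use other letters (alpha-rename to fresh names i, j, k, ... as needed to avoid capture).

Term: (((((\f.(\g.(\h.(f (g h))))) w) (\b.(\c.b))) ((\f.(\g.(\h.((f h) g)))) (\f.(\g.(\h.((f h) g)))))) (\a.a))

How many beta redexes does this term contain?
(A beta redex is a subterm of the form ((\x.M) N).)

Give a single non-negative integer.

Term: (((((\f.(\g.(\h.(f (g h))))) w) (\b.(\c.b))) ((\f.(\g.(\h.((f h) g)))) (\f.(\g.(\h.((f h) g)))))) (\a.a))
  Redex: ((\f.(\g.(\h.(f (g h))))) w)
  Redex: ((\f.(\g.(\h.((f h) g)))) (\f.(\g.(\h.((f h) g)))))
Total redexes: 2

Answer: 2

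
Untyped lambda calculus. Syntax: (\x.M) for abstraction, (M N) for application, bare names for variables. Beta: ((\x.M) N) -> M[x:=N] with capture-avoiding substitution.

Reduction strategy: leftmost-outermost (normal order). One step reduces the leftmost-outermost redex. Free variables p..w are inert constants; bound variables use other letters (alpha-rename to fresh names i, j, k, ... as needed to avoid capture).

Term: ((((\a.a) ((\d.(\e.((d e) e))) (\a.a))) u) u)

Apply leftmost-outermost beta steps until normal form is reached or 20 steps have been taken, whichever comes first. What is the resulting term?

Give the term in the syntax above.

Step 0: ((((\a.a) ((\d.(\e.((d e) e))) (\a.a))) u) u)
Step 1: ((((\d.(\e.((d e) e))) (\a.a)) u) u)
Step 2: (((\e.(((\a.a) e) e)) u) u)
Step 3: ((((\a.a) u) u) u)
Step 4: ((u u) u)

Answer: ((u u) u)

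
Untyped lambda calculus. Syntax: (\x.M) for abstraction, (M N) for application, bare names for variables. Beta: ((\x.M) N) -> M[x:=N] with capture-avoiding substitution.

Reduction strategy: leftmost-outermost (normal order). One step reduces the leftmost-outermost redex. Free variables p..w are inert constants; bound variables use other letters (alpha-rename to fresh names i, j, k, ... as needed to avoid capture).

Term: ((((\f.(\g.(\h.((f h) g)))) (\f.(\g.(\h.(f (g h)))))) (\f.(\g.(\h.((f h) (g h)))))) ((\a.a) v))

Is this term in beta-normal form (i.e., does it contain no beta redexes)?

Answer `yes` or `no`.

Term: ((((\f.(\g.(\h.((f h) g)))) (\f.(\g.(\h.(f (g h)))))) (\f.(\g.(\h.((f h) (g h)))))) ((\a.a) v))
Found 2 beta redex(es).

Answer: no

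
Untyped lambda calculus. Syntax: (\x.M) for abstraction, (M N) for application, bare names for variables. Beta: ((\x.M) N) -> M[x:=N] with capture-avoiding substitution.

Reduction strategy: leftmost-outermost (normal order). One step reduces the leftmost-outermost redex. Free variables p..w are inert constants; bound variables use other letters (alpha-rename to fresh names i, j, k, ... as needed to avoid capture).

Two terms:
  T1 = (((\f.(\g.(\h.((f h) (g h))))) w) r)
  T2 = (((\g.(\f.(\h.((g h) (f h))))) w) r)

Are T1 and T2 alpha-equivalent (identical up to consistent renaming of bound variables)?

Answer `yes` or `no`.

Answer: yes

Derivation:
Term 1: (((\f.(\g.(\h.((f h) (g h))))) w) r)
Term 2: (((\g.(\f.(\h.((g h) (f h))))) w) r)
Alpha-equivalence: compare structure up to binder renaming.
Result: True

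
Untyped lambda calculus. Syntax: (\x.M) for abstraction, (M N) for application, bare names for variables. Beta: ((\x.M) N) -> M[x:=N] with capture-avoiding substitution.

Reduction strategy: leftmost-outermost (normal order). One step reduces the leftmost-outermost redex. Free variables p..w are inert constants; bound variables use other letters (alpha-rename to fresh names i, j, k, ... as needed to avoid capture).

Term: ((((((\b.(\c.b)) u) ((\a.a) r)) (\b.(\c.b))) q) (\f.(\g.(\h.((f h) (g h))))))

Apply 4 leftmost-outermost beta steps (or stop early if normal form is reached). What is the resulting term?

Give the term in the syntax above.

Step 0: ((((((\b.(\c.b)) u) ((\a.a) r)) (\b.(\c.b))) q) (\f.(\g.(\h.((f h) (g h))))))
Step 1: (((((\c.u) ((\a.a) r)) (\b.(\c.b))) q) (\f.(\g.(\h.((f h) (g h))))))
Step 2: (((u (\b.(\c.b))) q) (\f.(\g.(\h.((f h) (g h))))))
Step 3: (normal form reached)

Answer: (((u (\b.(\c.b))) q) (\f.(\g.(\h.((f h) (g h))))))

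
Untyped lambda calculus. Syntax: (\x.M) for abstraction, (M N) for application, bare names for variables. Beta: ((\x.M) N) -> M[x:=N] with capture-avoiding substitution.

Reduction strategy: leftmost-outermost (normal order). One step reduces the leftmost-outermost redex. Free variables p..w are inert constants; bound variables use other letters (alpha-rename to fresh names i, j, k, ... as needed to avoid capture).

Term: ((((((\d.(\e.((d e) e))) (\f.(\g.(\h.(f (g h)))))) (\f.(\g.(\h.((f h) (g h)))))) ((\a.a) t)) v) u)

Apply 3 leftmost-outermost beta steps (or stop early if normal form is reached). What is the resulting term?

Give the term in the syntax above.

Answer: (((((\g.(\h.((\f.(\g.(\h.((f h) (g h))))) (g h)))) (\f.(\g.(\h.((f h) (g h)))))) ((\a.a) t)) v) u)

Derivation:
Step 0: ((((((\d.(\e.((d e) e))) (\f.(\g.(\h.(f (g h)))))) (\f.(\g.(\h.((f h) (g h)))))) ((\a.a) t)) v) u)
Step 1: (((((\e.(((\f.(\g.(\h.(f (g h))))) e) e)) (\f.(\g.(\h.((f h) (g h)))))) ((\a.a) t)) v) u)
Step 2: ((((((\f.(\g.(\h.(f (g h))))) (\f.(\g.(\h.((f h) (g h)))))) (\f.(\g.(\h.((f h) (g h)))))) ((\a.a) t)) v) u)
Step 3: (((((\g.(\h.((\f.(\g.(\h.((f h) (g h))))) (g h)))) (\f.(\g.(\h.((f h) (g h)))))) ((\a.a) t)) v) u)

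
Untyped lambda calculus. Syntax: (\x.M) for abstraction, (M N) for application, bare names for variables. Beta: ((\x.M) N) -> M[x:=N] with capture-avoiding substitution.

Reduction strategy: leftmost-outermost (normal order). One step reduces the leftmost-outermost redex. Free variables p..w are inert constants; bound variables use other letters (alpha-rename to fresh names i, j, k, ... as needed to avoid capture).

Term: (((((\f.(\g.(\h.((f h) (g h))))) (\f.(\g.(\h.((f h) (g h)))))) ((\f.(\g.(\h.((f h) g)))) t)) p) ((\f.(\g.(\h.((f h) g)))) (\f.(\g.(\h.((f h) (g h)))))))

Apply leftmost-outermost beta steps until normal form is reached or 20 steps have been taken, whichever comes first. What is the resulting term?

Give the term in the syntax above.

Step 0: (((((\f.(\g.(\h.((f h) (g h))))) (\f.(\g.(\h.((f h) (g h)))))) ((\f.(\g.(\h.((f h) g)))) t)) p) ((\f.(\g.(\h.((f h) g)))) (\f.(\g.(\h.((f h) (g h)))))))
Step 1: ((((\g.(\h.(((\f.(\g.(\h.((f h) (g h))))) h) (g h)))) ((\f.(\g.(\h.((f h) g)))) t)) p) ((\f.(\g.(\h.((f h) g)))) (\f.(\g.(\h.((f h) (g h)))))))
Step 2: (((\h.(((\f.(\g.(\h.((f h) (g h))))) h) (((\f.(\g.(\h.((f h) g)))) t) h))) p) ((\f.(\g.(\h.((f h) g)))) (\f.(\g.(\h.((f h) (g h)))))))
Step 3: ((((\f.(\g.(\h.((f h) (g h))))) p) (((\f.(\g.(\h.((f h) g)))) t) p)) ((\f.(\g.(\h.((f h) g)))) (\f.(\g.(\h.((f h) (g h)))))))
Step 4: (((\g.(\h.((p h) (g h)))) (((\f.(\g.(\h.((f h) g)))) t) p)) ((\f.(\g.(\h.((f h) g)))) (\f.(\g.(\h.((f h) (g h)))))))
Step 5: ((\h.((p h) ((((\f.(\g.(\h.((f h) g)))) t) p) h))) ((\f.(\g.(\h.((f h) g)))) (\f.(\g.(\h.((f h) (g h)))))))
Step 6: ((p ((\f.(\g.(\h.((f h) g)))) (\f.(\g.(\h.((f h) (g h))))))) ((((\f.(\g.(\h.((f h) g)))) t) p) ((\f.(\g.(\h.((f h) g)))) (\f.(\g.(\h.((f h) (g h))))))))
Step 7: ((p (\g.(\h.(((\f.(\g.(\h.((f h) (g h))))) h) g)))) ((((\f.(\g.(\h.((f h) g)))) t) p) ((\f.(\g.(\h.((f h) g)))) (\f.(\g.(\h.((f h) (g h))))))))
Step 8: ((p (\g.(\h.((\g.(\i.((h i) (g i)))) g)))) ((((\f.(\g.(\h.((f h) g)))) t) p) ((\f.(\g.(\h.((f h) g)))) (\f.(\g.(\h.((f h) (g h))))))))
Step 9: ((p (\g.(\h.(\i.((h i) (g i)))))) ((((\f.(\g.(\h.((f h) g)))) t) p) ((\f.(\g.(\h.((f h) g)))) (\f.(\g.(\h.((f h) (g h))))))))
Step 10: ((p (\g.(\h.(\i.((h i) (g i)))))) (((\g.(\h.((t h) g))) p) ((\f.(\g.(\h.((f h) g)))) (\f.(\g.(\h.((f h) (g h))))))))
Step 11: ((p (\g.(\h.(\i.((h i) (g i)))))) ((\h.((t h) p)) ((\f.(\g.(\h.((f h) g)))) (\f.(\g.(\h.((f h) (g h))))))))
Step 12: ((p (\g.(\h.(\i.((h i) (g i)))))) ((t ((\f.(\g.(\h.((f h) g)))) (\f.(\g.(\h.((f h) (g h))))))) p))
Step 13: ((p (\g.(\h.(\i.((h i) (g i)))))) ((t (\g.(\h.(((\f.(\g.(\h.((f h) (g h))))) h) g)))) p))
Step 14: ((p (\g.(\h.(\i.((h i) (g i)))))) ((t (\g.(\h.((\g.(\i.((h i) (g i)))) g)))) p))
Step 15: ((p (\g.(\h.(\i.((h i) (g i)))))) ((t (\g.(\h.(\i.((h i) (g i)))))) p))

Answer: ((p (\g.(\h.(\i.((h i) (g i)))))) ((t (\g.(\h.(\i.((h i) (g i)))))) p))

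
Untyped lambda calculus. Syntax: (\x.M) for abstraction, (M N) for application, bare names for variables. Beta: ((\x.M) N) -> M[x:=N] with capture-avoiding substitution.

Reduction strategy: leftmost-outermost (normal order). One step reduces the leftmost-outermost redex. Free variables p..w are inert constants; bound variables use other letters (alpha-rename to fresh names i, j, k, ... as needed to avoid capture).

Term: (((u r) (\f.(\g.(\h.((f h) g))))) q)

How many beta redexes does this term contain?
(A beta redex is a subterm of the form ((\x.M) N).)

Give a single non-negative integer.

Term: (((u r) (\f.(\g.(\h.((f h) g))))) q)
  (no redexes)
Total redexes: 0

Answer: 0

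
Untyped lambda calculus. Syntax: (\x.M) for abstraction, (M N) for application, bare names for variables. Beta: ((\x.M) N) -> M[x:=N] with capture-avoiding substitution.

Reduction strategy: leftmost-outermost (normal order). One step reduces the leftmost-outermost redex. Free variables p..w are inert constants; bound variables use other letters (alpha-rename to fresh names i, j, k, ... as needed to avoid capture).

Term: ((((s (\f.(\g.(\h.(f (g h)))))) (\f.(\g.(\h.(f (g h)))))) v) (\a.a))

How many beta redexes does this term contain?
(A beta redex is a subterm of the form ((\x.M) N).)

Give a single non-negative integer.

Answer: 0

Derivation:
Term: ((((s (\f.(\g.(\h.(f (g h)))))) (\f.(\g.(\h.(f (g h)))))) v) (\a.a))
  (no redexes)
Total redexes: 0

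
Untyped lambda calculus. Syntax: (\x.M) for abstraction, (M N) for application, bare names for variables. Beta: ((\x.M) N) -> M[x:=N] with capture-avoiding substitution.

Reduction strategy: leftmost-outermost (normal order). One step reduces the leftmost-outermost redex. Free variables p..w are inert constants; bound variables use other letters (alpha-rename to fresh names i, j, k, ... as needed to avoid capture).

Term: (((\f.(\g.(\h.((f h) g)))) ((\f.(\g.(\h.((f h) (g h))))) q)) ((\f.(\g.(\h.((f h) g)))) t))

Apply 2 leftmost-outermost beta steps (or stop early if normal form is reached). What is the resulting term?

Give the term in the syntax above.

Step 0: (((\f.(\g.(\h.((f h) g)))) ((\f.(\g.(\h.((f h) (g h))))) q)) ((\f.(\g.(\h.((f h) g)))) t))
Step 1: ((\g.(\h.((((\f.(\g.(\h.((f h) (g h))))) q) h) g))) ((\f.(\g.(\h.((f h) g)))) t))
Step 2: (\h.((((\f.(\g.(\h.((f h) (g h))))) q) h) ((\f.(\g.(\h.((f h) g)))) t)))

Answer: (\h.((((\f.(\g.(\h.((f h) (g h))))) q) h) ((\f.(\g.(\h.((f h) g)))) t)))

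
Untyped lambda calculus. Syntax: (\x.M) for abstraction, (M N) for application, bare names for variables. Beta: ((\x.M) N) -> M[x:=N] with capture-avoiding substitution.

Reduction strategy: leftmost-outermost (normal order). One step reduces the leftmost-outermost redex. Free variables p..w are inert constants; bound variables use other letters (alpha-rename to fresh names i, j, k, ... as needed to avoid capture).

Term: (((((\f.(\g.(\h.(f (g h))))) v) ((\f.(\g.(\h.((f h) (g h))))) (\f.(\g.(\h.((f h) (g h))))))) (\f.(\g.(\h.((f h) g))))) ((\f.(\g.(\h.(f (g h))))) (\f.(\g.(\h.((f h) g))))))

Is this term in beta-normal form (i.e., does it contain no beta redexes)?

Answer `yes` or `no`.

Answer: no

Derivation:
Term: (((((\f.(\g.(\h.(f (g h))))) v) ((\f.(\g.(\h.((f h) (g h))))) (\f.(\g.(\h.((f h) (g h))))))) (\f.(\g.(\h.((f h) g))))) ((\f.(\g.(\h.(f (g h))))) (\f.(\g.(\h.((f h) g))))))
Found 3 beta redex(es).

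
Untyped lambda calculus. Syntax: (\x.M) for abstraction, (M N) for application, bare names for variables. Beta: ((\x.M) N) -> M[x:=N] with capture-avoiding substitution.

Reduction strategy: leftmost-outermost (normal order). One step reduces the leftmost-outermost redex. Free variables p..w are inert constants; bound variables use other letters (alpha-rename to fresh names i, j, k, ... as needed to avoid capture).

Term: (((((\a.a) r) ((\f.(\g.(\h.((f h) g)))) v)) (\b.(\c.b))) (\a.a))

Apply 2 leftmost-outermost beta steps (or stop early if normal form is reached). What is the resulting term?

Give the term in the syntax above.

Answer: (((r (\g.(\h.((v h) g)))) (\b.(\c.b))) (\a.a))

Derivation:
Step 0: (((((\a.a) r) ((\f.(\g.(\h.((f h) g)))) v)) (\b.(\c.b))) (\a.a))
Step 1: (((r ((\f.(\g.(\h.((f h) g)))) v)) (\b.(\c.b))) (\a.a))
Step 2: (((r (\g.(\h.((v h) g)))) (\b.(\c.b))) (\a.a))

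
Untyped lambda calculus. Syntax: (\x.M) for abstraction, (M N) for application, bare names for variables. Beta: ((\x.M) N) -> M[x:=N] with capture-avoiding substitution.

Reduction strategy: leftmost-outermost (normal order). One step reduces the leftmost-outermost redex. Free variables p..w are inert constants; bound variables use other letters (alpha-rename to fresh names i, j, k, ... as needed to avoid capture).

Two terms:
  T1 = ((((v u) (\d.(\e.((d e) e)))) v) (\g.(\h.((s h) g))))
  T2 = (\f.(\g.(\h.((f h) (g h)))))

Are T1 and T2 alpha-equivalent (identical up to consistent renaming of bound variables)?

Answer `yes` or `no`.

Term 1: ((((v u) (\d.(\e.((d e) e)))) v) (\g.(\h.((s h) g))))
Term 2: (\f.(\g.(\h.((f h) (g h)))))
Alpha-equivalence: compare structure up to binder renaming.
Result: False

Answer: no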